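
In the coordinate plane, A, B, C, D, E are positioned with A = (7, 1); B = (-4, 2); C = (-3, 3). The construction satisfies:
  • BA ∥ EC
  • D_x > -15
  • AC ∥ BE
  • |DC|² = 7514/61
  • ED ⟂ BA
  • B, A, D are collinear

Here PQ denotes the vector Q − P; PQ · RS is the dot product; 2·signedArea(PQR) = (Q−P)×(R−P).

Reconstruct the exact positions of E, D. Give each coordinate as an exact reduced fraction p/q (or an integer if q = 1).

D = (-860/61, 178/61)
E = (-14, 4)

1. E_x = -14  [BA ∥ EC ∩ AC ∥ BE]
2. E_y = 4  [BA ∥ EC ∩ AC ∥ BE]
   → E = (-14, 4)
3. D_x = -860/61  [B, A, D are collinear ∩ ED ⟂ BA]
4. D_y = 178/61  [B, A, D are collinear ∩ ED ⟂ BA]
   → D = (-860/61, 178/61)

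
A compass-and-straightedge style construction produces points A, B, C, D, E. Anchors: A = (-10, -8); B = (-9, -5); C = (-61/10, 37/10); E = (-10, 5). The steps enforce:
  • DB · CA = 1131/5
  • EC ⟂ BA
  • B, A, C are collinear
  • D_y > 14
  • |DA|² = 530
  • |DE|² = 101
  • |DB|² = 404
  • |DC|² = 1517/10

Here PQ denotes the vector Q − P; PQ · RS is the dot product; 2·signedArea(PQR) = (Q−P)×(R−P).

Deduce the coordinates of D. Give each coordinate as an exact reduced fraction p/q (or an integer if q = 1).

1. D_x = -11  [line 39/10·x + 117/10·y + -663/5 = 0 ∩ |DE|² = 101]
2. D_y = 15  [line 39/10·x + 117/10·y + -663/5 = 0 ∩ |DE|² = 101]
   → D = (-11, 15)

D = (-11, 15)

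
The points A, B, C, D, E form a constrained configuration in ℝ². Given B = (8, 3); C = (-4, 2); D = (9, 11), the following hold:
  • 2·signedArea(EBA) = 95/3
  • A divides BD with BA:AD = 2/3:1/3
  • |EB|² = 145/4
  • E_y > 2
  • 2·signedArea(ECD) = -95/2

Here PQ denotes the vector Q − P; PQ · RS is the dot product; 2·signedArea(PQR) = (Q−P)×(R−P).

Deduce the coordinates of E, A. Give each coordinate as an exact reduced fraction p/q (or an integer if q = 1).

A = (26/3, 25/3)
E = (2, 5/2)

1. A_x = 26/3  [A divides BD with BA:AD = 2/3:1/3]
2. A_y = 25/3  [A divides BD with BA:AD = 2/3:1/3]
   → A = (26/3, 25/3)
3. E_x = 2  [2·signedArea(EBA) = 95/3 ∩ 2·signedArea(ECD) = -95/2]
4. E_y = 5/2  [2·signedArea(EBA) = 95/3 ∩ 2·signedArea(ECD) = -95/2]
   → E = (2, 5/2)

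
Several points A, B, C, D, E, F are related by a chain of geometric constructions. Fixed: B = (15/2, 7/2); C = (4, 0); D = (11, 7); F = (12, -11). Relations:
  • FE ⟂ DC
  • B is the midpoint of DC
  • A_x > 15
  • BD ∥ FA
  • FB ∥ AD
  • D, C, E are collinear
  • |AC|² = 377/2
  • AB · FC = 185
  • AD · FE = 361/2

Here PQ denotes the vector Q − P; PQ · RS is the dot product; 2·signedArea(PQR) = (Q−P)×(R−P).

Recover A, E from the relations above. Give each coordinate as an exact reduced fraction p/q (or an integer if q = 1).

1. A_x = 31/2  [FB ∥ AD ∩ BD ∥ FA]
2. A_y = -15/2  [FB ∥ AD ∩ BD ∥ FA]
   → A = (31/2, -15/2)
3. E_x = 5/2  [D, C, E are collinear ∩ FE ⟂ DC]
4. E_y = -3/2  [D, C, E are collinear ∩ FE ⟂ DC]
   → E = (5/2, -3/2)

A = (31/2, -15/2)
E = (5/2, -3/2)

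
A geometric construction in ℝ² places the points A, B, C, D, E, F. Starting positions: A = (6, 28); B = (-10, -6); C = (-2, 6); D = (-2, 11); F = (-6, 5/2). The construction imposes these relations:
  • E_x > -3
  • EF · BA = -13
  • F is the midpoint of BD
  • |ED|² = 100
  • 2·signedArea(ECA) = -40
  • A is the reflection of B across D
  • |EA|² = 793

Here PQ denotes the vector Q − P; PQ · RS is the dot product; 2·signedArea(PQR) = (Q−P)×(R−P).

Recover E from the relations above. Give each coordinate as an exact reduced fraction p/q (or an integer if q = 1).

E = (-2, 1)

1. E_x = -2  [EF · BA = -13 ∩ 2·signedArea(ECA) = -40]
2. E_y = 1  [EF · BA = -13 ∩ 2·signedArea(ECA) = -40]
   → E = (-2, 1)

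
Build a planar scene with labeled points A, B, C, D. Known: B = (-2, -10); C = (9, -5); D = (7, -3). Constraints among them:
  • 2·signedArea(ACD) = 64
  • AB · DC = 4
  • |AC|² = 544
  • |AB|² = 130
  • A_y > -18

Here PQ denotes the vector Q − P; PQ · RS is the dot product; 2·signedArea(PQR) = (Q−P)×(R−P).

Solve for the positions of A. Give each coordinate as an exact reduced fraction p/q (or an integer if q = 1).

1. A_x = -11  [AB · DC = 4 ∩ 2·signedArea(ACD) = 64]
2. A_y = -17  [AB · DC = 4 ∩ 2·signedArea(ACD) = 64]
   → A = (-11, -17)

A = (-11, -17)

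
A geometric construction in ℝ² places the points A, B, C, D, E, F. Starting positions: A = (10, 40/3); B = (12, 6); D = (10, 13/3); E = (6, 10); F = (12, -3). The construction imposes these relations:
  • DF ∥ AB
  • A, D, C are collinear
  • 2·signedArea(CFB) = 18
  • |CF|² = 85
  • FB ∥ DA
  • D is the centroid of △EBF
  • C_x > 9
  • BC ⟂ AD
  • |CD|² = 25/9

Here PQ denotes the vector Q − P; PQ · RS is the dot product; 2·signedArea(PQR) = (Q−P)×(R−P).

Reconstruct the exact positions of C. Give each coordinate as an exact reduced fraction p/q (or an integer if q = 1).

1. C_x = 10  [A, D, C are collinear ∩ BC ⟂ AD]
2. C_y = 6  [A, D, C are collinear ∩ BC ⟂ AD]
   → C = (10, 6)

C = (10, 6)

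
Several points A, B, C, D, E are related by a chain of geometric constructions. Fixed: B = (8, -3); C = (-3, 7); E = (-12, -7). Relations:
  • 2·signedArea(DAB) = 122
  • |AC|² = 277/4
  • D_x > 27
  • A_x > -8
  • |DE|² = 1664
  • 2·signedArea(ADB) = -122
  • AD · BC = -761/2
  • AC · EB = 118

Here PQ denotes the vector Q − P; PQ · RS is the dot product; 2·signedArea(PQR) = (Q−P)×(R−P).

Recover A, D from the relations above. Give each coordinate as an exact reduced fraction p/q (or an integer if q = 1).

1. A_x = -15/2  [line -20·x + -4·y + -150 = 0 ∩ |AC|² = 277/4]
2. A_y = 0  [line -20·x + -4·y + -150 = 0 ∩ |AC|² = 277/4]
   → A = (-15/2, 0)
3. D_x = 28  [AD · BC = -761/2 ∩ 2·signedArea(DAB) = 122]
4. D_y = 1  [AD · BC = -761/2 ∩ 2·signedArea(DAB) = 122]
   → D = (28, 1)

A = (-15/2, 0)
D = (28, 1)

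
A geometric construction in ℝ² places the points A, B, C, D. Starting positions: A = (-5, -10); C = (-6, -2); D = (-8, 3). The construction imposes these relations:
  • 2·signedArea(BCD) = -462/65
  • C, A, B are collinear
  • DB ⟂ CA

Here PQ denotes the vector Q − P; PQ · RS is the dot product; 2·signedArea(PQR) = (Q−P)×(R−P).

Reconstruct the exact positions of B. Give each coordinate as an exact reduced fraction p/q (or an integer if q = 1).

1. B_x = -432/65  [C, A, B are collinear ∩ DB ⟂ CA]
2. B_y = 206/65  [C, A, B are collinear ∩ DB ⟂ CA]
   → B = (-432/65, 206/65)

B = (-432/65, 206/65)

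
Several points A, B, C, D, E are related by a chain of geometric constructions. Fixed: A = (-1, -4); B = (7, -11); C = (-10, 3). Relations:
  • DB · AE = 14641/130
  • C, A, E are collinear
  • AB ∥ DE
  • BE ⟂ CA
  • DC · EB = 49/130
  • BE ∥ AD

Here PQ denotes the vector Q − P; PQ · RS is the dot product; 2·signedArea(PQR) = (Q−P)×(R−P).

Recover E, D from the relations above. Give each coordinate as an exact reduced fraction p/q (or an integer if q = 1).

D = (-81/130, -457/130)
E = (959/130, -1367/130)

1. E_x = 959/130  [C, A, E are collinear ∩ BE ⟂ CA]
2. E_y = -1367/130  [C, A, E are collinear ∩ BE ⟂ CA]
   → E = (959/130, -1367/130)
3. D_x = -81/130  [AB ∥ DE ∩ BE ∥ AD]
4. D_y = -457/130  [AB ∥ DE ∩ BE ∥ AD]
   → D = (-81/130, -457/130)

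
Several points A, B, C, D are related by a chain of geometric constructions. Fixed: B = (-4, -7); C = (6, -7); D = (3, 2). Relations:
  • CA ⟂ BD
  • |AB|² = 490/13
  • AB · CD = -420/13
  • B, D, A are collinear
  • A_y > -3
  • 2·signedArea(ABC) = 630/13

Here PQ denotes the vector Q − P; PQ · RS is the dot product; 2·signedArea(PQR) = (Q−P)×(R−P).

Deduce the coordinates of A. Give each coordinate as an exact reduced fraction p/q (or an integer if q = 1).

A = (-3/13, -28/13)

1. A_x = -3/13  [B, D, A are collinear ∩ CA ⟂ BD]
2. A_y = -28/13  [B, D, A are collinear ∩ CA ⟂ BD]
   → A = (-3/13, -28/13)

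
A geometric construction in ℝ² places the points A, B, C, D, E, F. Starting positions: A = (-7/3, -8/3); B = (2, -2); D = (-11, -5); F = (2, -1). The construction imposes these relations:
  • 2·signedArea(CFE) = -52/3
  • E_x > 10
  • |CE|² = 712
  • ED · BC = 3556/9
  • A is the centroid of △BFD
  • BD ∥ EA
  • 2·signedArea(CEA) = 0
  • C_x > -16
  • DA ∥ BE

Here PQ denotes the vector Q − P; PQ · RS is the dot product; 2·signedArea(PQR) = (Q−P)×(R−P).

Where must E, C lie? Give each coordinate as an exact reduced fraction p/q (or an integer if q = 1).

1. E_x = 32/3  [BD ∥ EA ∩ DA ∥ BE]
2. E_y = 1/3  [BD ∥ EA ∩ DA ∥ BE]
   → E = (32/3, 1/3)
3. C_x = -46/3  [2·signedArea(CEA) = 0 ∩ 2·signedArea(CFE) = -52/3]
4. C_y = -17/3  [2·signedArea(CEA) = 0 ∩ 2·signedArea(CFE) = -52/3]
   → C = (-46/3, -17/3)

C = (-46/3, -17/3)
E = (32/3, 1/3)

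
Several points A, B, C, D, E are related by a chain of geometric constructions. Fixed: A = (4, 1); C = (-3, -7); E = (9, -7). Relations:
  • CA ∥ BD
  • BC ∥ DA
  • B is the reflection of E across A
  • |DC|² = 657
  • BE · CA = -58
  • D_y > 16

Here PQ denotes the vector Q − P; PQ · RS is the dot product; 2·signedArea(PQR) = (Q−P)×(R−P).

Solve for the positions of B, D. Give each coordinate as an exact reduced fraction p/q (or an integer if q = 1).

B = (-1, 9)
D = (6, 17)

1. B_x = -1  [B is the reflection of E across A]
2. B_y = 9  [B is the reflection of E across A]
   → B = (-1, 9)
3. D_x = 6  [BC ∥ DA ∩ CA ∥ BD]
4. D_y = 17  [BC ∥ DA ∩ CA ∥ BD]
   → D = (6, 17)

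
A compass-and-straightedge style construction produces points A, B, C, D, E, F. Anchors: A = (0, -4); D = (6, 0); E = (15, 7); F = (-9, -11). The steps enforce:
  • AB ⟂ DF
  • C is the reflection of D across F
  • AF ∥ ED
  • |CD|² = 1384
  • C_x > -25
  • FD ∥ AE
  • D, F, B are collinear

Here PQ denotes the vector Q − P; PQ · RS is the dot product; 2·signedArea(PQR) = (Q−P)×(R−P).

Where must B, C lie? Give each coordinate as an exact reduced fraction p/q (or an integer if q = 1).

B = (33/173, -737/173)
C = (-24, -22)

1. B_x = 33/173  [D, F, B are collinear ∩ AB ⟂ DF]
2. B_y = -737/173  [D, F, B are collinear ∩ AB ⟂ DF]
   → B = (33/173, -737/173)
3. C_x = -24  [C is the reflection of D across F]
4. C_y = -22  [C is the reflection of D across F]
   → C = (-24, -22)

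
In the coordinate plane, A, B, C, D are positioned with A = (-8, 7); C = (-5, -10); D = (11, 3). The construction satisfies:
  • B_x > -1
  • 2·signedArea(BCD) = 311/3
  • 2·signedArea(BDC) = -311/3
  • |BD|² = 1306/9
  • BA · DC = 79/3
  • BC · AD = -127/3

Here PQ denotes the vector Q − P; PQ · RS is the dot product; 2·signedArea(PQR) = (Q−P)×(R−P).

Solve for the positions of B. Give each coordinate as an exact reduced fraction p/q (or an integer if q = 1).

B = (-2/3, 0)

1. B_x = -2/3  [2·signedArea(BDC) = -311/3 ∩ BA · DC = 79/3]
2. B_y = 0  [2·signedArea(BDC) = -311/3 ∩ BA · DC = 79/3]
   → B = (-2/3, 0)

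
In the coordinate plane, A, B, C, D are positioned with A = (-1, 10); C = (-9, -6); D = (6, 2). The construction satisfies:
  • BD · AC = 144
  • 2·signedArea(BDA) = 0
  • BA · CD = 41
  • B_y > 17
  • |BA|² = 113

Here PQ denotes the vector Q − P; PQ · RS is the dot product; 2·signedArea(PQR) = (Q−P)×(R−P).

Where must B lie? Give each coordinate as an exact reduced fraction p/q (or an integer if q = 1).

1. B_x = -8  [2·signedArea(BDA) = 0 ∩ BA · CD = 41]
2. B_y = 18  [2·signedArea(BDA) = 0 ∩ BA · CD = 41]
   → B = (-8, 18)

B = (-8, 18)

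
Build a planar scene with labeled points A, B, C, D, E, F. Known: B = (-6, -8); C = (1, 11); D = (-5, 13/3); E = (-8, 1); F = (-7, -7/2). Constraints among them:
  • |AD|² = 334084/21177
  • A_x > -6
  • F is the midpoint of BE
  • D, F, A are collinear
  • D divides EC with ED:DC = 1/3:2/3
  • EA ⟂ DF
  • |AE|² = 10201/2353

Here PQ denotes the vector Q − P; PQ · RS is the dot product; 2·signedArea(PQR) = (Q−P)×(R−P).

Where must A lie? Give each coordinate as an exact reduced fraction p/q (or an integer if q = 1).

A = (-14077/2353, 1141/2353)

1. A_x = -14077/2353  [D, F, A are collinear ∩ EA ⟂ DF]
2. A_y = 1141/2353  [D, F, A are collinear ∩ EA ⟂ DF]
   → A = (-14077/2353, 1141/2353)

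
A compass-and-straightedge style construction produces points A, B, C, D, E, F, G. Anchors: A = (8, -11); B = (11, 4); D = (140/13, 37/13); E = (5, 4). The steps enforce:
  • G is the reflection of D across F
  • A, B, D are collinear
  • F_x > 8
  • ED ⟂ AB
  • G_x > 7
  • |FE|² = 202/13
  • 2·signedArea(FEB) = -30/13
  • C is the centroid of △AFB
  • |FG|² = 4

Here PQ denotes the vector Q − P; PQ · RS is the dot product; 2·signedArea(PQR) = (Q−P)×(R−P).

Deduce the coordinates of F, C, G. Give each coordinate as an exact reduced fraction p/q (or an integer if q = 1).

C = (121/13, -44/39)
F = (116/13, 47/13)
G = (92/13, 57/13)

1. F_y = 47/13  [2·signedArea(FEB) = -30/13]
2. F_x = 116/13  [|FE|² = 202/13]
   → F = (116/13, 47/13)
3. C_x = 121/13  [C is the centroid of △AFB]
4. C_y = -44/39  [C is the centroid of △AFB]
   → C = (121/13, -44/39)
5. G_x = 92/13  [G is the reflection of D across F]
6. G_y = 57/13  [G is the reflection of D across F]
   → G = (92/13, 57/13)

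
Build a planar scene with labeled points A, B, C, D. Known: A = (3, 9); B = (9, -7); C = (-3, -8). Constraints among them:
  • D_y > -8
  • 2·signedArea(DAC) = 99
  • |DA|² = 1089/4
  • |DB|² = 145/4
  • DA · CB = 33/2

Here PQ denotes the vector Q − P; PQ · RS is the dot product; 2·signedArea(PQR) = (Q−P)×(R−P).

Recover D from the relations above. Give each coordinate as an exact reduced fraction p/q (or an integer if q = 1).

1. D_x = 3  [2·signedArea(DAC) = 99 ∩ DA · CB = 33/2]
2. D_y = -15/2  [2·signedArea(DAC) = 99 ∩ DA · CB = 33/2]
   → D = (3, -15/2)

D = (3, -15/2)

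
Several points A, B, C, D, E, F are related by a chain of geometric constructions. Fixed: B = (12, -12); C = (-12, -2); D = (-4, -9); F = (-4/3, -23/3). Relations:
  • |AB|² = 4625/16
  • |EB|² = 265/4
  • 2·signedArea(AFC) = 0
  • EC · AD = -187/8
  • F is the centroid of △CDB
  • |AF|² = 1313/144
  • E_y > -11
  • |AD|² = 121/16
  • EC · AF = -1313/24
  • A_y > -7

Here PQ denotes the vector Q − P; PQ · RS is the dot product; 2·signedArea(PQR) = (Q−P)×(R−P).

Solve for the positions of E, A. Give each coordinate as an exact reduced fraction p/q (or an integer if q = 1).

A = (-4, -25/4)
E = (4, -21/2)

1. A_x = -4  [line -17/3·x + -32/3·y + -268/3 = 0 ∩ |AB|² = 4625/16]
2. A_y = -25/4  [line -17/3·x + -32/3·y + -268/3 = 0 ∩ |AB|² = 4625/16]
   → A = (-4, -25/4)
3. E_x = 4  [EC · AD = -187/8 ∩ EC · AF = -1313/24]
4. E_y = -21/2  [EC · AD = -187/8 ∩ EC · AF = -1313/24]
   → E = (4, -21/2)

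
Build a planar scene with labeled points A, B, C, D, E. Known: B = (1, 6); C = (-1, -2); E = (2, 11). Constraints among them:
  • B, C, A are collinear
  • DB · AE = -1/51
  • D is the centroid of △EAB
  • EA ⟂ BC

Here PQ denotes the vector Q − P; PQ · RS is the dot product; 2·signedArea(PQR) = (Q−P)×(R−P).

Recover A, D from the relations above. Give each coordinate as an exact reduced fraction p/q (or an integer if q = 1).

1. A_x = 38/17  [B, C, A are collinear ∩ EA ⟂ BC]
2. A_y = 186/17  [B, C, A are collinear ∩ EA ⟂ BC]
   → A = (38/17, 186/17)
3. D_x = 89/51  [D is the centroid of △EAB]
4. D_y = 475/51  [D is the centroid of △EAB]
   → D = (89/51, 475/51)

A = (38/17, 186/17)
D = (89/51, 475/51)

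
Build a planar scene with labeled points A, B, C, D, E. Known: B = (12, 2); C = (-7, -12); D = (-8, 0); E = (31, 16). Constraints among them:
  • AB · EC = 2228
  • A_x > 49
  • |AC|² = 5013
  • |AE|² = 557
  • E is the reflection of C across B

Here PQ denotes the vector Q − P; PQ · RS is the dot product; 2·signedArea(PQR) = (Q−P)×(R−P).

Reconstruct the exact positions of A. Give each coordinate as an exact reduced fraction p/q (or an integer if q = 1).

1. A_x = 50  [line 38·x + 28·y + -2740 = 0 ∩ |AC|² = 5013]
2. A_y = 30  [line 38·x + 28·y + -2740 = 0 ∩ |AC|² = 5013]
   → A = (50, 30)

A = (50, 30)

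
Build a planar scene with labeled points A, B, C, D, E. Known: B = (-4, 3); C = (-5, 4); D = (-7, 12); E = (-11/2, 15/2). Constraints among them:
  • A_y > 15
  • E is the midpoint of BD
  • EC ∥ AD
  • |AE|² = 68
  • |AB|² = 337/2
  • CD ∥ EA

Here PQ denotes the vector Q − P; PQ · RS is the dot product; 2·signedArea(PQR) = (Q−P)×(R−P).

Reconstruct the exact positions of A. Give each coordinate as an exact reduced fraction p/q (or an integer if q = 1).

A = (-15/2, 31/2)

1. A_x = -15/2  [EC ∥ AD ∩ CD ∥ EA]
2. A_y = 31/2  [EC ∥ AD ∩ CD ∥ EA]
   → A = (-15/2, 31/2)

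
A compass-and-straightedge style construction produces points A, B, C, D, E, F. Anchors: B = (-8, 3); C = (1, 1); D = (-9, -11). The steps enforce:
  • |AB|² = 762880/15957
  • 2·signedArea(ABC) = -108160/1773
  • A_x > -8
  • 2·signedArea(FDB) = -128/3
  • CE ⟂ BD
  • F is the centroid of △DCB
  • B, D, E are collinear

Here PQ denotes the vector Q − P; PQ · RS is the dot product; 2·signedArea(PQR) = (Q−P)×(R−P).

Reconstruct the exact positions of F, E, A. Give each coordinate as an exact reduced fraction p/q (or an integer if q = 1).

A = (-13256/1773, -6905/1773)
E = (-1595/197, 325/197)
F = (-16/3, -7/3)

1. F_x = -16/3  [F is the centroid of △DCB]
2. F_y = -7/3  [F is the centroid of △DCB]
   → F = (-16/3, -7/3)
3. E_x = -1595/197  [B, D, E are collinear ∩ CE ⟂ BD]
4. E_y = 325/197  [B, D, E are collinear ∩ CE ⟂ BD]
   → E = (-1595/197, 325/197)
5. A_x = -13256/1773  [line 2·x + 9·y + 88657/1773 = 0 ∩ |AB|² = 762880/15957]
6. A_y = -6905/1773  [line 2·x + 9·y + 88657/1773 = 0 ∩ |AB|² = 762880/15957]
   → A = (-13256/1773, -6905/1773)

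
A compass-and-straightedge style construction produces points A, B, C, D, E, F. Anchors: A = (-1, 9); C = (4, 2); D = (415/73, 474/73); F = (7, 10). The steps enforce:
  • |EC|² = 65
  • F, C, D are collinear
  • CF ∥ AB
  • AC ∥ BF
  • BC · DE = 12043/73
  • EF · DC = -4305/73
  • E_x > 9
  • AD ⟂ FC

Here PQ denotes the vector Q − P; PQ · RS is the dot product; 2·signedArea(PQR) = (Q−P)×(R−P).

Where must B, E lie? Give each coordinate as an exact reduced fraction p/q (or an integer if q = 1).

B = (2, 17)
E = (684/73, -293/73)

1. B_x = 2  [AC ∥ BF ∩ CF ∥ AB]
2. B_y = 17  [AC ∥ BF ∩ CF ∥ AB]
   → B = (2, 17)
3. E_x = 684/73  [EF · DC = -4305/73 ∩ BC · DE = 12043/73]
4. E_y = -293/73  [EF · DC = -4305/73 ∩ BC · DE = 12043/73]
   → E = (684/73, -293/73)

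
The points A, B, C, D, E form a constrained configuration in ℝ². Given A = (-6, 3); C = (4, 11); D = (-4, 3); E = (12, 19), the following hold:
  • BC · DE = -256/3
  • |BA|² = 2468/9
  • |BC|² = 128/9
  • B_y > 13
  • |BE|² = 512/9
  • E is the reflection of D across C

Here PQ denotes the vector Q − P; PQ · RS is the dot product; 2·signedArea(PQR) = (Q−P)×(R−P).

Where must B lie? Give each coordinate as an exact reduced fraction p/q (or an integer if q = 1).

B = (20/3, 41/3)

1. B_x = 20/3  [line -16·x + -16·y + 976/3 = 0 ∩ |BC|² = 128/9]
2. B_y = 41/3  [line -16·x + -16·y + 976/3 = 0 ∩ |BC|² = 128/9]
   → B = (20/3, 41/3)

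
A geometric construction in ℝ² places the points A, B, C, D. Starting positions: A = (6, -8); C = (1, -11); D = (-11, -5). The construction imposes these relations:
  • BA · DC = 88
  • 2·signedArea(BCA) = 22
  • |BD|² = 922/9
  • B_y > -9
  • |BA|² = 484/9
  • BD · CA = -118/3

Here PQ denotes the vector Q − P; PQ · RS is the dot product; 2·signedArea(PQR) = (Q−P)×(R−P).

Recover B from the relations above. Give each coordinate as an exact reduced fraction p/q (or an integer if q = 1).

1. B_x = -4/3  [BA · DC = 88 ∩ BD · CA = -118/3]
2. B_y = -8  [BA · DC = 88 ∩ BD · CA = -118/3]
   → B = (-4/3, -8)

B = (-4/3, -8)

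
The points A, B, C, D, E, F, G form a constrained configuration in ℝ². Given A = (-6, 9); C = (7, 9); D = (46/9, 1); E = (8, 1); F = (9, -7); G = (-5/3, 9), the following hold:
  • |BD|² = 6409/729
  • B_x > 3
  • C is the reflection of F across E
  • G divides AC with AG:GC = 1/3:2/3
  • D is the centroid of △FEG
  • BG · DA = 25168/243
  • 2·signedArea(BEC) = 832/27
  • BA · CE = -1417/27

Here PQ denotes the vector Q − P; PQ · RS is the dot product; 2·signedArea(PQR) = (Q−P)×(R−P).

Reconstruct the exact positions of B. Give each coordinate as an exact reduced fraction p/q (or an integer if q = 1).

B = (103/27, 11/3)

1. B_x = 103/27  [BA · CE = -1417/27 ∩ BG · DA = 25168/243]
2. B_y = 11/3  [BA · CE = -1417/27 ∩ BG · DA = 25168/243]
   → B = (103/27, 11/3)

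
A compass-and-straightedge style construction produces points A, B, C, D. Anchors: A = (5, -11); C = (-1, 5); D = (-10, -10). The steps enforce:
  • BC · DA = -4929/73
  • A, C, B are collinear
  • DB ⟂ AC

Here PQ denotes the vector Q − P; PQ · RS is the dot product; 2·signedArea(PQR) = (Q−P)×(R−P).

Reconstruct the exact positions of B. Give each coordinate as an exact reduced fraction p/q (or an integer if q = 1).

B = (206/73, -379/73)

1. B_x = 206/73  [A, C, B are collinear ∩ DB ⟂ AC]
2. B_y = -379/73  [A, C, B are collinear ∩ DB ⟂ AC]
   → B = (206/73, -379/73)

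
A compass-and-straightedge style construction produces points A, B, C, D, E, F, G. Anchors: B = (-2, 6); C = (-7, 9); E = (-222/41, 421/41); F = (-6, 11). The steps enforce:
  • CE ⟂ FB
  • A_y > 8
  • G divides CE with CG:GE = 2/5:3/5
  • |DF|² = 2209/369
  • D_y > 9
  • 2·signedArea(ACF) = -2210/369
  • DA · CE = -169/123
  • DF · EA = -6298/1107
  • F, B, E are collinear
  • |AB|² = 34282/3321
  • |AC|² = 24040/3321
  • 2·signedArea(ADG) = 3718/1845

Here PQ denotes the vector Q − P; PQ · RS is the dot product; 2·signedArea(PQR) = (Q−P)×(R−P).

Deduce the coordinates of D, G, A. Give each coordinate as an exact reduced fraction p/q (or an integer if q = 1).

1. G_x = -261/41  [G divides CE with CG:GE = 2/5:3/5]
2. G_y = 1949/205  [G divides CE with CG:GE = 2/5:3/5]
   → G = (-261/41, 1949/205)
3. A_x = -1657/369  [line -2·x + 1·y + -6277/369 = 0 ∩ |AC|² = 24040/3321]
4. A_y = 2963/369  [line -2·x + 1·y + -6277/369 = 0 ∩ |AC|² = 24040/3321]
   → A = (-1657/369, 2963/369)
5. D_x = -550/123  [DA · CE = -169/123 ∩ 2·signedArea(ADG) = 3718/1845]
6. D_y = 1118/123  [DA · CE = -169/123 ∩ 2·signedArea(ADG) = 3718/1845]
   → D = (-550/123, 1118/123)

A = (-1657/369, 2963/369)
D = (-550/123, 1118/123)
G = (-261/41, 1949/205)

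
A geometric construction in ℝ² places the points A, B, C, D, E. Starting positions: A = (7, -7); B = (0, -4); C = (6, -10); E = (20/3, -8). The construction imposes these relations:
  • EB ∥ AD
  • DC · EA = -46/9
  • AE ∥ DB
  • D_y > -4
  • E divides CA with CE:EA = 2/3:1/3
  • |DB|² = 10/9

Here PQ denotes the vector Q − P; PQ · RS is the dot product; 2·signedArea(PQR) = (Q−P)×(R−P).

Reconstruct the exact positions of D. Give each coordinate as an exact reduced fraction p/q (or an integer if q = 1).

1. D_x = 1/3  [AE ∥ DB ∩ EB ∥ AD]
2. D_y = -3  [AE ∥ DB ∩ EB ∥ AD]
   → D = (1/3, -3)

D = (1/3, -3)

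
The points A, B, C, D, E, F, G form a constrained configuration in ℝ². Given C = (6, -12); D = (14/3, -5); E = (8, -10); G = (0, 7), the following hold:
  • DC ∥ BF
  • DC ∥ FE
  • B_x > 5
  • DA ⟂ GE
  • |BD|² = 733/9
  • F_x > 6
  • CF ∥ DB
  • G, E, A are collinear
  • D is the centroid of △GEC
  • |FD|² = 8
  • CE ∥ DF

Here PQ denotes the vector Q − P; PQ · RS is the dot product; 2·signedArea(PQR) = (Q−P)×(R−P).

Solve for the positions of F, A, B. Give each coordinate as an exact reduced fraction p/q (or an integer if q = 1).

1. F_x = 20/3  [DC ∥ FE ∩ CE ∥ DF]
2. F_y = -3  [DC ∥ FE ∩ CE ∥ DF]
   → F = (20/3, -3)
3. A_x = 5792/1059  [G, E, A are collinear ∩ DA ⟂ GE]
4. A_y = -4895/1059  [G, E, A are collinear ∩ DA ⟂ GE]
   → A = (5792/1059, -4895/1059)
5. B_x = 16/3  [DC ∥ BF ∩ CF ∥ DB]
6. B_y = 4  [DC ∥ BF ∩ CF ∥ DB]
   → B = (16/3, 4)

A = (5792/1059, -4895/1059)
B = (16/3, 4)
F = (20/3, -3)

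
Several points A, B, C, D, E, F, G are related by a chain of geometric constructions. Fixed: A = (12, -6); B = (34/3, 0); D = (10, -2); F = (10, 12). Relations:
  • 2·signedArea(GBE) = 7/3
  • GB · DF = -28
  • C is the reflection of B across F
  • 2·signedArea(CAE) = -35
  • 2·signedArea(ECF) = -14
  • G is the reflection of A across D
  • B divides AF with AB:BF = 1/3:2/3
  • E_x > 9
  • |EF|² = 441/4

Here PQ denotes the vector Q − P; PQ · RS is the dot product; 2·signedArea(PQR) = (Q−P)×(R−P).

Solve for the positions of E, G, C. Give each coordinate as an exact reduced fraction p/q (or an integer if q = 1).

1. G_x = 8  [G is the reflection of A across D]
2. G_y = 2  [G is the reflection of A across D]
   → G = (8, 2)
3. C_x = 26/3  [C is the reflection of B across F]
4. C_y = 24  [C is the reflection of B across F]
   → C = (26/3, 24)
5. E_x = 10  [2·signedArea(ECF) = -14 ∩ 2·signedArea(GBE) = 7/3]
6. E_y = 3/2  [2·signedArea(ECF) = -14 ∩ 2·signedArea(GBE) = 7/3]
   → E = (10, 3/2)

C = (26/3, 24)
E = (10, 3/2)
G = (8, 2)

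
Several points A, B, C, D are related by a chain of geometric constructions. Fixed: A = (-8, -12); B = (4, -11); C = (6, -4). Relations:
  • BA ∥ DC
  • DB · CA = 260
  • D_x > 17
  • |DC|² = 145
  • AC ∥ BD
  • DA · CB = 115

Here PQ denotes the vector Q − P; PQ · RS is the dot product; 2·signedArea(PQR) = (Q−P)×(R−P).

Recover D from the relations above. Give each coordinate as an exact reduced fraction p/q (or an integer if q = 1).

1. D_x = 18  [BA ∥ DC ∩ AC ∥ BD]
2. D_y = -3  [BA ∥ DC ∩ AC ∥ BD]
   → D = (18, -3)

D = (18, -3)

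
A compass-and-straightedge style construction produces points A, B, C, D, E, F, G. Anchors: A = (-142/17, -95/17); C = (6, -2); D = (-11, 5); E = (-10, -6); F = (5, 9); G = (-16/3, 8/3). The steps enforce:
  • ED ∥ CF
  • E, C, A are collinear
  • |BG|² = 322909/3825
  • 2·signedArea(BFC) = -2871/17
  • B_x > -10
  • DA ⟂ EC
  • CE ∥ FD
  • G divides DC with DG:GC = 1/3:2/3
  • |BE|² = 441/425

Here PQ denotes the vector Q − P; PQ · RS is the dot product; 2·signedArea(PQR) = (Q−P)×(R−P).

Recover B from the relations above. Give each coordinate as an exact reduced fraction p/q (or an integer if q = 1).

1. B_x = -766/85  [line 11·x + 1·y + 1783/17 = 0 ∩ |BG|² = 322909/3825]
2. B_y = -489/85  [line 11·x + 1·y + 1783/17 = 0 ∩ |BG|² = 322909/3825]
   → B = (-766/85, -489/85)

B = (-766/85, -489/85)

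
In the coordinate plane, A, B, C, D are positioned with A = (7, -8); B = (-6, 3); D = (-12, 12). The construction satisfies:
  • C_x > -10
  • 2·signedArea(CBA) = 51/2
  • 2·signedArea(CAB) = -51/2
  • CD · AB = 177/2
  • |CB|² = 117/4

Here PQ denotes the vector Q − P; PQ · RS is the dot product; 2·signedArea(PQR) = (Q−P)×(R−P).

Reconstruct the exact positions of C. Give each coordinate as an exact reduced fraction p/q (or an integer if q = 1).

C = (-9, 15/2)

1. C_x = -9  [2·signedArea(CBA) = 51/2 ∩ CD · AB = 177/2]
2. C_y = 15/2  [2·signedArea(CBA) = 51/2 ∩ CD · AB = 177/2]
   → C = (-9, 15/2)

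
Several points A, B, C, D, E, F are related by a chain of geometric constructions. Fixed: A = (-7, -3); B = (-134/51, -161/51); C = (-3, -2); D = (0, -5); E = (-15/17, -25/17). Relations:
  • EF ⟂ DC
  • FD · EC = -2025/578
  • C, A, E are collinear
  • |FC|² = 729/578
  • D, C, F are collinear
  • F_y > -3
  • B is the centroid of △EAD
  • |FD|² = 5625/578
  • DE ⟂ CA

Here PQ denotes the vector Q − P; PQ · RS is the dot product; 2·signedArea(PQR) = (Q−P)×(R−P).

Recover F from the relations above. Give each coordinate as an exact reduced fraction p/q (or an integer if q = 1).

F = (-75/34, -95/34)

1. F_x = -75/34  [D, C, F are collinear ∩ EF ⟂ DC]
2. F_y = -95/34  [D, C, F are collinear ∩ EF ⟂ DC]
   → F = (-75/34, -95/34)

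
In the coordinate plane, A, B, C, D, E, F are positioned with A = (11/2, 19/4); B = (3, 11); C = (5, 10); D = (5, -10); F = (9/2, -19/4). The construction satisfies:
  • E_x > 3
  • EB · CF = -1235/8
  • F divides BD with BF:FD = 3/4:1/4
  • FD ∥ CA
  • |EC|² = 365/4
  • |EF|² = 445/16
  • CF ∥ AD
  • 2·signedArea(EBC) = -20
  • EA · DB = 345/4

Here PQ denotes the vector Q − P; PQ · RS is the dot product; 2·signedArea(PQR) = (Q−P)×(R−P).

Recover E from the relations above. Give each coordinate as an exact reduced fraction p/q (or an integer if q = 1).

E = (4, 1/2)

1. E_x = 4  [2·signedArea(EBC) = -20 ∩ EB · CF = -1235/8]
2. E_y = 1/2  [2·signedArea(EBC) = -20 ∩ EB · CF = -1235/8]
   → E = (4, 1/2)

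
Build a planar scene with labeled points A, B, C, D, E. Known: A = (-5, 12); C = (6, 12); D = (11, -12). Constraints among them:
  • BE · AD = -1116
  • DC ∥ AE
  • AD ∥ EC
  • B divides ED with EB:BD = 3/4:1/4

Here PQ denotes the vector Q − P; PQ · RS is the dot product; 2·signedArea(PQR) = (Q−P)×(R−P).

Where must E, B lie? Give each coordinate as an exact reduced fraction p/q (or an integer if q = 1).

B = (23/4, 0)
E = (-10, 36)

1. E_x = -10  [AD ∥ EC ∩ DC ∥ AE]
2. E_y = 36  [AD ∥ EC ∩ DC ∥ AE]
   → E = (-10, 36)
3. B_x = 23/4  [B divides ED with EB:BD = 3/4:1/4]
4. B_y = 0  [B divides ED with EB:BD = 3/4:1/4]
   → B = (23/4, 0)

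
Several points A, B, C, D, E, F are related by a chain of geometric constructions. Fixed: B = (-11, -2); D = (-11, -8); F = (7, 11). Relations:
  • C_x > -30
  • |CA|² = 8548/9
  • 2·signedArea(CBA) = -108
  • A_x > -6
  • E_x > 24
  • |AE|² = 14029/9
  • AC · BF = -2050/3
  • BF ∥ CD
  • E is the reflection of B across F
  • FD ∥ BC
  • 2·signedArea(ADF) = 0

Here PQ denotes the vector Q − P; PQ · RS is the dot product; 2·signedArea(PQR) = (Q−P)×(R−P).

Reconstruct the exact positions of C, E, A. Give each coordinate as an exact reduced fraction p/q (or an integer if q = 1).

1. C_x = -29  [BF ∥ CD ∩ FD ∥ BC]
2. C_y = -21  [BF ∥ CD ∩ FD ∥ BC]
   → C = (-29, -21)
3. E_x = 25  [E is the reflection of B across F]
4. E_y = 24  [E is the reflection of B across F]
   → E = (25, 24)
5. A_x = -5  [2·signedArea(ADF) = 0 ∩ AC · BF = -2050/3]
6. A_y = -5/3  [2·signedArea(ADF) = 0 ∩ AC · BF = -2050/3]
   → A = (-5, -5/3)

A = (-5, -5/3)
C = (-29, -21)
E = (25, 24)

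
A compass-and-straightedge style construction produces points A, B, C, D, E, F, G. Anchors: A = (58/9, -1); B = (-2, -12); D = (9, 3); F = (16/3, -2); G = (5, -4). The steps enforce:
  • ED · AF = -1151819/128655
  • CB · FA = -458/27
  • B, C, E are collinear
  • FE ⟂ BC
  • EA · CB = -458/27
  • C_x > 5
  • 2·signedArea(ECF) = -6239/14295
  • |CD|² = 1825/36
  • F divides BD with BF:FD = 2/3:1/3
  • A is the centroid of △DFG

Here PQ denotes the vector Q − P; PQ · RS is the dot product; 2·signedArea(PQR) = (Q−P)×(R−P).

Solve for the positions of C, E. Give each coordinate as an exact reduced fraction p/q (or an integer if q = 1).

C = (31/6, -3)
E = (81748/14295, -10992/4765)

1. C_x = 31/6  [line -10/9·x + -1·y + 74/27 = 0 ∩ |CD|² = 1825/36]
2. C_y = -3  [line -10/9·x + -1·y + 74/27 = 0 ∩ |CD|² = 1825/36]
   → C = (31/6, -3)
3. E_x = 81748/14295  [B, C, E are collinear ∩ FE ⟂ BC]
4. E_y = -10992/4765  [B, C, E are collinear ∩ FE ⟂ BC]
   → E = (81748/14295, -10992/4765)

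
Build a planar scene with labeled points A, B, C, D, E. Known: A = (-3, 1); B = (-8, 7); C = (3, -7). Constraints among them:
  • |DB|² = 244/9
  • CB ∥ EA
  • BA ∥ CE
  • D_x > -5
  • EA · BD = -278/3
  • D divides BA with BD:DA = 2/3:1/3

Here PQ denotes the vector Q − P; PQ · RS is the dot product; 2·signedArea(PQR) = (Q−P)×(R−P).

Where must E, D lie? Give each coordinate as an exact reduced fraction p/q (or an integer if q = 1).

1. E_x = 8  [CB ∥ EA ∩ BA ∥ CE]
2. E_y = -13  [CB ∥ EA ∩ BA ∥ CE]
   → E = (8, -13)
3. D_x = -14/3  [D divides BA with BD:DA = 2/3:1/3]
4. D_y = 3  [D divides BA with BD:DA = 2/3:1/3]
   → D = (-14/3, 3)

D = (-14/3, 3)
E = (8, -13)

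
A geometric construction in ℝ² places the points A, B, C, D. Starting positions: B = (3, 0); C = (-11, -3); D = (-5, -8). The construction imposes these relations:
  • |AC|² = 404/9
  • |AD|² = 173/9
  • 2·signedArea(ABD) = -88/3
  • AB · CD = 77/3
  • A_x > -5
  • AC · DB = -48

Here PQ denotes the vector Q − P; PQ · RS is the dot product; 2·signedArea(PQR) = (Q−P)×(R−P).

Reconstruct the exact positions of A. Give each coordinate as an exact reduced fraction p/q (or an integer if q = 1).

A = (-13/3, -11/3)

1. A_x = -13/3  [AB · CD = 77/3 ∩ 2·signedArea(ABD) = -88/3]
2. A_y = -11/3  [AB · CD = 77/3 ∩ 2·signedArea(ABD) = -88/3]
   → A = (-13/3, -11/3)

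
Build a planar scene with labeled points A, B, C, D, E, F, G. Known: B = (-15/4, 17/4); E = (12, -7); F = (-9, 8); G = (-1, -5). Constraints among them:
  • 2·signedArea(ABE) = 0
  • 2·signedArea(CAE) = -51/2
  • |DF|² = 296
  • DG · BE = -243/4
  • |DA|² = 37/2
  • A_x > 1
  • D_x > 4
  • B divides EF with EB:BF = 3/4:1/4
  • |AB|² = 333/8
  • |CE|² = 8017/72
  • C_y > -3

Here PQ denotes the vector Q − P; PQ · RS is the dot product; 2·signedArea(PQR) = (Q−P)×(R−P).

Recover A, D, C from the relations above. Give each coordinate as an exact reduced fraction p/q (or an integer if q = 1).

1. A_x = 3/2  [line 45/4·x + 63/4·y + -99/4 = 0 ∩ |AB|² = 333/8]
2. A_y = 1/2  [line 45/4·x + 63/4·y + -99/4 = 0 ∩ |AB|² = 333/8]
   → A = (3/2, 1/2)
3. D_x = 5  [line -63/4·x + 45/4·y + 405/4 = 0 ∩ |DF|² = 296]
4. D_y = -2  [line -63/4·x + 45/4·y + 405/4 = 0 ∩ |DF|² = 296]
   → D = (5, -2)
5. C_x = 29/12  [line 15/2·x + 21/2·y + 9 = 0 ∩ |CE|² = 8017/72]
6. C_y = -31/12  [line 15/2·x + 21/2·y + 9 = 0 ∩ |CE|² = 8017/72]
   → C = (29/12, -31/12)

A = (3/2, 1/2)
C = (29/12, -31/12)
D = (5, -2)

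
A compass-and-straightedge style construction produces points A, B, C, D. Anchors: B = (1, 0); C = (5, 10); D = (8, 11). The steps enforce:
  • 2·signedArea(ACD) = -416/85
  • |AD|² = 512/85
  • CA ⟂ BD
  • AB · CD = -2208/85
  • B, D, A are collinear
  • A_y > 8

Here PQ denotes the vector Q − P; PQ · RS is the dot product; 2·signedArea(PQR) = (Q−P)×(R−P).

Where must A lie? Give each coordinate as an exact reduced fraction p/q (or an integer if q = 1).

1. A_x = 568/85  [B, D, A are collinear ∩ CA ⟂ BD]
2. A_y = 759/85  [B, D, A are collinear ∩ CA ⟂ BD]
   → A = (568/85, 759/85)

A = (568/85, 759/85)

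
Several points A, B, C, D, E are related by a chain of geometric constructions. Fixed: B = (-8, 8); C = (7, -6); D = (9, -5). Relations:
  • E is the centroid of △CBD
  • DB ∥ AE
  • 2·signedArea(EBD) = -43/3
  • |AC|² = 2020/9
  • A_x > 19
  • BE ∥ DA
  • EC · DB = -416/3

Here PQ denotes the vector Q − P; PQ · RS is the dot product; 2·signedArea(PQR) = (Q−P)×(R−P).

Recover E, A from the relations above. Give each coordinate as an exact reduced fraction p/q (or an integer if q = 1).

A = (59/3, -14)
E = (8/3, -1)

1. E_x = 8/3  [E is the centroid of △CBD]
2. E_y = -1  [E is the centroid of △CBD]
   → E = (8/3, -1)
3. A_x = 59/3  [DB ∥ AE ∩ BE ∥ DA]
4. A_y = -14  [DB ∥ AE ∩ BE ∥ DA]
   → A = (59/3, -14)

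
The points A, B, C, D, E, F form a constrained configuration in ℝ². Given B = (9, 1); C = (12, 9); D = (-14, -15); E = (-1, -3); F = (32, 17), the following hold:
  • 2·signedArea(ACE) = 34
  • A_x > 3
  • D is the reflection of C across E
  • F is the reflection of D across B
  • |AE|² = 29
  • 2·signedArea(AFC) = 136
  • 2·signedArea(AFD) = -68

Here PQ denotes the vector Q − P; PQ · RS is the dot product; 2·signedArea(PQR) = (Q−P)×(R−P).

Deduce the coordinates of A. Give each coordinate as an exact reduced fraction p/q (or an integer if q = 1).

A = (4, -1)

1. A_x = 4  [2·signedArea(ACE) = 34 ∩ 2·signedArea(AFD) = -68]
2. A_y = -1  [2·signedArea(ACE) = 34 ∩ 2·signedArea(AFD) = -68]
   → A = (4, -1)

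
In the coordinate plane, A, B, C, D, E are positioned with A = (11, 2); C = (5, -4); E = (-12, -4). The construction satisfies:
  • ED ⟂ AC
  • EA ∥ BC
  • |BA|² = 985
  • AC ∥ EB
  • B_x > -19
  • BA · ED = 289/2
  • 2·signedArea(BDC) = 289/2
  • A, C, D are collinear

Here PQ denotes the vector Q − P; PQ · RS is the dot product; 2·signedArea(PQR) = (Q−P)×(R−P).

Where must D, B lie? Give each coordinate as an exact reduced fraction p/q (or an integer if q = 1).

1. D_x = -7/2  [A, C, D are collinear ∩ ED ⟂ AC]
2. D_y = -25/2  [A, C, D are collinear ∩ ED ⟂ AC]
   → D = (-7/2, -25/2)
3. B_x = -18  [EA ∥ BC ∩ AC ∥ EB]
4. B_y = -10  [EA ∥ BC ∩ AC ∥ EB]
   → B = (-18, -10)

B = (-18, -10)
D = (-7/2, -25/2)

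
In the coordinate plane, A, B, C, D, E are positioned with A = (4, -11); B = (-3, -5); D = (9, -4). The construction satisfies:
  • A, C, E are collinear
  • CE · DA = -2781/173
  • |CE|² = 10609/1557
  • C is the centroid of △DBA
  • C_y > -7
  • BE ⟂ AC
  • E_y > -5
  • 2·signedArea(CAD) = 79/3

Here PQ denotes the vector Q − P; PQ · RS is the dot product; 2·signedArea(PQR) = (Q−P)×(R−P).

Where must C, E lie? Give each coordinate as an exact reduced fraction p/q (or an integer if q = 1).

C = (10/3, -20/3)
E = (508/173, -707/173)

1. C_x = 10/3  [C is the centroid of △DBA]
2. C_y = -20/3  [C is the centroid of △DBA]
   → C = (10/3, -20/3)
3. E_x = 508/173  [A, C, E are collinear ∩ BE ⟂ AC]
4. E_y = -707/173  [A, C, E are collinear ∩ BE ⟂ AC]
   → E = (508/173, -707/173)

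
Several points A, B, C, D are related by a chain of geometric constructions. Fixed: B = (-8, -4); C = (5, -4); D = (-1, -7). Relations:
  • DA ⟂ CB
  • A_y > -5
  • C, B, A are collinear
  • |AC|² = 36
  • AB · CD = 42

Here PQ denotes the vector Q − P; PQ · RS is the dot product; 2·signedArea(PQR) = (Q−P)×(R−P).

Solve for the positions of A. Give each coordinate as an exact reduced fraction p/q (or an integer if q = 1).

1. A_x = -1  [C, B, A are collinear ∩ DA ⟂ CB]
2. A_y = -4  [C, B, A are collinear ∩ DA ⟂ CB]
   → A = (-1, -4)

A = (-1, -4)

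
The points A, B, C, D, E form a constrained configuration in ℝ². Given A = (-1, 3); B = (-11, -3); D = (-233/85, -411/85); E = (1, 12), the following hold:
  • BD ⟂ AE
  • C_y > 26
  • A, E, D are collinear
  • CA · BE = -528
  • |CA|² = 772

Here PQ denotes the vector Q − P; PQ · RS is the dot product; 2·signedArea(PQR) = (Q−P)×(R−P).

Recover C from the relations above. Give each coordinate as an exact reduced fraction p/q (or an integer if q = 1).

C = (13, 27)

1. C_x = 13  [line -12·x + -15·y + 561 = 0 ∩ |CA|² = 772]
2. C_y = 27  [line -12·x + -15·y + 561 = 0 ∩ |CA|² = 772]
   → C = (13, 27)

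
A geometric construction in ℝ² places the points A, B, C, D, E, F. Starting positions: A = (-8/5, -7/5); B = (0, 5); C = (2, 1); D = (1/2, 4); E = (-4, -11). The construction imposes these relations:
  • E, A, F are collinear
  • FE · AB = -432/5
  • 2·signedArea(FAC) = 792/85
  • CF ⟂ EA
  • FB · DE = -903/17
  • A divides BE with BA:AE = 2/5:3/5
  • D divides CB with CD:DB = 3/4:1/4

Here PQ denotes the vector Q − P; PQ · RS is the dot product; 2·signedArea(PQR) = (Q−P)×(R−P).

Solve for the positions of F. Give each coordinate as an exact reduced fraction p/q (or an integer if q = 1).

F = (-14/17, 29/17)

1. F_x = -14/17  [E, A, F are collinear ∩ CF ⟂ EA]
2. F_y = 29/17  [E, A, F are collinear ∩ CF ⟂ EA]
   → F = (-14/17, 29/17)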